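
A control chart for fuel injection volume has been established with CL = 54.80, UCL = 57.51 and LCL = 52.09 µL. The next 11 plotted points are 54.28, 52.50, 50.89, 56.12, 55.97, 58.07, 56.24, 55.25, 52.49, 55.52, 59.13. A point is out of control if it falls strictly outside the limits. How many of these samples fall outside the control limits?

3

Compare each point to [52.09, 57.51]: sample 3 = 50.89 < LCL; sample 6 = 58.07 > UCL; sample 11 = 59.13 > UCL.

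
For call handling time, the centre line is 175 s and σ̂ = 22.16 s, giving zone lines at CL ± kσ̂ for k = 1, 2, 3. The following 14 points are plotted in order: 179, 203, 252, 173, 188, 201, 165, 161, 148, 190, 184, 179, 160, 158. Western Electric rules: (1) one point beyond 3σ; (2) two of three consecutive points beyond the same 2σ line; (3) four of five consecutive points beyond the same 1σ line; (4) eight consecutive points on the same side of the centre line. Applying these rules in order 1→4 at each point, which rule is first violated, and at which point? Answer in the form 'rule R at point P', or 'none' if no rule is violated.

Zone of each point (C = within 1σ̂, B = 1σ̂–2σ̂, A = 2σ̂–3σ̂, * = beyond 3σ̂; sign = side of CL): 1:+C, 2:+B, 3:+*, 4:-C, 5:+C, 6:+B, 7:-C, 8:-C, 9:-B, 10:+C, 11:+C, 12:+C, 13:-C, 14:-C
Rule 1 (one point beyond the 3σ limits) is satisfied at point 3.

rule 1 at point 3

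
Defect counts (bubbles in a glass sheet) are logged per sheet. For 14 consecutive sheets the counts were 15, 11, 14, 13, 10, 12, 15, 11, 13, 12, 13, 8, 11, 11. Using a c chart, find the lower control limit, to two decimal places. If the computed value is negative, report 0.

1.65

c̄ = (15 + 11 + 14 + 13 + 10 + 12 + 15 + 11 + 13 + 12 + 13 + 8 + 11 + 11) / 14 = 169 / 14 = 12.0714
LCL = c̄ − 3√c̄ = 12.0714 − 3 × 3.4744 = 1.6482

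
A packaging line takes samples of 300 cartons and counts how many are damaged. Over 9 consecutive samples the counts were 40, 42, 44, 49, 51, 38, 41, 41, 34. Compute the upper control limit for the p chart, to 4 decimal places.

0.2010

p̄ = Σdᵢ / (k·n) = 380 / (9 × 300) = 0.14074
UCL = p̄ + 3·√(p̄(1−p̄)/n) = 0.14074 + 3 × √(0.14074×0.85926/300) = 0.14074 + 3 × 0.02008 = 0.20097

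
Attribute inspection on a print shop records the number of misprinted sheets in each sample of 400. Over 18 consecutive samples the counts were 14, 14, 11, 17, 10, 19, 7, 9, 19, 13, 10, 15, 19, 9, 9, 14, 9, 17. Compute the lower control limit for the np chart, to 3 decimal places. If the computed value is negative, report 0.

2.394

p̄ = Σdᵢ / (k·n) = 235 / (18 × 400) = 0.03264
LCL = np̄ − 3·√(np̄(1−p̄)) = 13.0556 − 3 × 3.5538 = 2.3942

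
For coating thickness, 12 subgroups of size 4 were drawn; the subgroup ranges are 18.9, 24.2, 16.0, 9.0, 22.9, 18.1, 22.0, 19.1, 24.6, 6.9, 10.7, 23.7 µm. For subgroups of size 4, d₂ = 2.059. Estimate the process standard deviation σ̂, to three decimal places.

8.746

R̄ = (18.9 + 24.2 + 16.0 + 9.0 + 22.9 + 18.1 + 22.0 + 19.1 + 24.6 + 6.9 + 10.7 + 23.7) / 12 = 18.0083
σ̂ = R̄ / d₂ = 18.0083 / 2.059 = 8.7462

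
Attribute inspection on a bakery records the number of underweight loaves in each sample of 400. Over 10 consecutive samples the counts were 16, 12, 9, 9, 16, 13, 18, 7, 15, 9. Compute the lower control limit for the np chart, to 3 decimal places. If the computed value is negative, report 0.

p̄ = Σdᵢ / (k·n) = 124 / (10 × 400) = 0.03100
LCL = np̄ − 3·√(np̄(1−p̄)) = 12.4000 − 3 × 3.4664 = 2.0009

2.001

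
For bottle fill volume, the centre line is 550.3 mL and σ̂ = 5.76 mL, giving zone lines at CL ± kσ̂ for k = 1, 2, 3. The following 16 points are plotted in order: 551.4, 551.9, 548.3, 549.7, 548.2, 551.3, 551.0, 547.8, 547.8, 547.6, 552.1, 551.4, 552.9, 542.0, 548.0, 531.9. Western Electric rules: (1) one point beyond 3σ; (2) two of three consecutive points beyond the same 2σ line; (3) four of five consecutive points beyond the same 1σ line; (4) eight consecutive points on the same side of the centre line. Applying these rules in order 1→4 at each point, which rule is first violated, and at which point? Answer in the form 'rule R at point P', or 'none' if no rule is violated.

Zone of each point (C = within 1σ̂, B = 1σ̂–2σ̂, A = 2σ̂–3σ̂, * = beyond 3σ̂; sign = side of CL): 1:+C, 2:+C, 3:-C, 4:-C, 5:-C, 6:+C, 7:+C, 8:-C, 9:-C, 10:-C, 11:+C, 12:+C, 13:+C, 14:-B, 15:-C, 16:-*
Rule 1 (one point beyond the 3σ limits) is satisfied at point 16.

rule 1 at point 16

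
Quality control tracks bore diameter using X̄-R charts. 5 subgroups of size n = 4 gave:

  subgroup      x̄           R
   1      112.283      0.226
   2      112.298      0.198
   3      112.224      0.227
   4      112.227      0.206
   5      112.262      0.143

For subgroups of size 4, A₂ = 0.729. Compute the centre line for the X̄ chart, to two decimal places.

X̄̄ = (112.283 + 112.298 + 112.224 + 112.227 + 112.262) / 5 = 561.2940 / 5 = 112.2588
CL = X̄̄ = 112.2588

112.26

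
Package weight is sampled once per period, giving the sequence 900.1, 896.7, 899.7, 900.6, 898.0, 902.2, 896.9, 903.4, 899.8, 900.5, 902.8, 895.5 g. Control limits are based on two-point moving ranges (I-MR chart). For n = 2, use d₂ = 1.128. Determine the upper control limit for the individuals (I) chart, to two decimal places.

909.31

X̄ = (900.1 + 896.7 + 899.7 + 900.6 + 898.0 + 902.2 + 896.9 + 903.4 + 899.8 + 900.5 + 902.8 + 895.5) / 12 = 899.6833
Moving ranges: 3.4, 3.0, 0.9, 2.6, 4.2, 5.3, 6.5, 3.6, 0.7, 2.3, 7.3; M̄R̄ = 39.8000 / 11 = 3.6182
UCL = X̄ + 3·M̄R̄/d₂ = 899.6833 + 3 × 3.6182 / 1.128 = 909.3062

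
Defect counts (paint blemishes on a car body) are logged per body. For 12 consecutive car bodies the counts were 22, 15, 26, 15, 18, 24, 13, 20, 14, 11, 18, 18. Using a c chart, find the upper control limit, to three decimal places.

c̄ = (22 + 15 + 26 + 15 + 18 + 24 + 13 + 20 + 14 + 11 + 18 + 18) / 12 = 214 / 12 = 17.8333
UCL = c̄ + 3√c̄ = 17.8333 + 3 × √17.8333 = 17.8333 + 3 × 4.2230 = 30.5022

30.502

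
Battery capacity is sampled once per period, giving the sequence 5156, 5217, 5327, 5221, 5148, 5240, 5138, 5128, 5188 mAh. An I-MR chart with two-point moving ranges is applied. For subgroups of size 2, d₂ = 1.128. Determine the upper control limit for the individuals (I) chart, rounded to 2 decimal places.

5400.01

X̄ = (5156 + 5217 + 5327 + 5221 + 5148 + 5240 + 5138 + 5128 + 5188) / 9 = 5195.8889
Moving ranges: 61, 110, 106, 73, 92, 102, 10, 60; M̄R̄ = 614.0000 / 8 = 76.7500
UCL = X̄ + 3·M̄R̄/d₂ = 5195.8889 + 3 × 76.7500 / 1.128 = 5400.0112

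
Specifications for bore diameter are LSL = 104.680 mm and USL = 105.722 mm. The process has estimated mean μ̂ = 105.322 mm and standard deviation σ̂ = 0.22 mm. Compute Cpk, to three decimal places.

0.606

Cpu = (USL − μ̂) / (3σ̂) = (105.722 − 105.322) / (3 × 0.22) = 0.6061; Cpl = (μ̂ − LSL) / (3σ̂) = (105.322 − 104.680) / (3 × 0.22) = 0.9727; Cpk = min(Cpu, Cpl) = 0.6061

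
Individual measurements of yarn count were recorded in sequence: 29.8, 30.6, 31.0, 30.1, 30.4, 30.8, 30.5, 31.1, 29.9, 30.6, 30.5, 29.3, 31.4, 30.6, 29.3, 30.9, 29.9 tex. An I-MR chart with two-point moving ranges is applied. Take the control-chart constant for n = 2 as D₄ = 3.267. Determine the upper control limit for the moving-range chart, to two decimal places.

Moving ranges: 0.8, 0.4, 0.9, 0.3, 0.4, 0.3, 0.6, 1.2, 0.7, 0.1, 1.2, 2.1, 0.8, 1.3, 1.6, 1.0; M̄R̄ = 13.7000 / 16 = 0.8563
UCL_MR = D₄·M̄R̄ = 3.267 × 0.8563 = 2.7974

2.80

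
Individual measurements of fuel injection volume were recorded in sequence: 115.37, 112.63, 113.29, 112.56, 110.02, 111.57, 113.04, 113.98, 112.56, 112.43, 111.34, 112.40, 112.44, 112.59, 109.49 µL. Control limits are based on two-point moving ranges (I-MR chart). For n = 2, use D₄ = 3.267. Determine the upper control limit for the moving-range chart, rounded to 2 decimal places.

4.11

Moving ranges: 2.74, 0.66, 0.73, 2.54, 1.55, 1.47, 0.94, 1.42, 0.13, 1.09, 1.06, 0.04, 0.15, 3.10; M̄R̄ = 17.6200 / 14 = 1.2586
UCL_MR = D₄·M̄R̄ = 3.267 × 1.2586 = 4.1118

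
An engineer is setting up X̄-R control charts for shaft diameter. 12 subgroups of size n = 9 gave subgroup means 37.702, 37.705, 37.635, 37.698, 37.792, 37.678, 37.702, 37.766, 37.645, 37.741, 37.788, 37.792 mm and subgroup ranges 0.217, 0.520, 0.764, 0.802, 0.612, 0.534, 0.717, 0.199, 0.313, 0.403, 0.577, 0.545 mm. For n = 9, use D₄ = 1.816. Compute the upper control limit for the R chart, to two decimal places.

R̄ = (0.217 + 0.520 + 0.764 + 0.802 + 0.612 + 0.534 + 0.717 + 0.199 + 0.313 + 0.403 + 0.577 + 0.545) / 12 = 6.2030 / 12 = 0.5169
UCL_R = D₄·R̄ = 1.816 × 0.5169 = 0.9387

0.94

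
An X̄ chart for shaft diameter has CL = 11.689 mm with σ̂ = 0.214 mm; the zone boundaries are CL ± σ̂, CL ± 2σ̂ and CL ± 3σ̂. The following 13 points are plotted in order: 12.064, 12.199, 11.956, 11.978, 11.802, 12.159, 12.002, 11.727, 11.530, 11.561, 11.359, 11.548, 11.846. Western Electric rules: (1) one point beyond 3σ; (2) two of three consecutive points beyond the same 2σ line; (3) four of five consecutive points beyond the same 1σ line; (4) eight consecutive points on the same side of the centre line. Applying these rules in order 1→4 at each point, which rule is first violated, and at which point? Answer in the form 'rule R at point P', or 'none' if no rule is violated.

Zone of each point (C = within 1σ̂, B = 1σ̂–2σ̂, A = 2σ̂–3σ̂, * = beyond 3σ̂; sign = side of CL): 1:+B, 2:+A, 3:+B, 4:+B, 5:+C, 6:+A, 7:+B, 8:+C, 9:-C, 10:-C, 11:-B, 12:-C, 13:+C
Rule 3 (four of five consecutive points beyond the same 1σ limit) is satisfied at point 4.

rule 3 at point 4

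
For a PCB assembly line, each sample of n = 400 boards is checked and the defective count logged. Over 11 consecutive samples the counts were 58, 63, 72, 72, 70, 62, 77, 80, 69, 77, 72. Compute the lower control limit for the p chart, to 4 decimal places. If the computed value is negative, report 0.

p̄ = Σdᵢ / (k·n) = 772 / (11 × 400) = 0.17545
LCL = p̄ − 3·√(p̄(1−p̄)/n) = 0.17545 − 3 × 0.01902 = 0.11840

0.1184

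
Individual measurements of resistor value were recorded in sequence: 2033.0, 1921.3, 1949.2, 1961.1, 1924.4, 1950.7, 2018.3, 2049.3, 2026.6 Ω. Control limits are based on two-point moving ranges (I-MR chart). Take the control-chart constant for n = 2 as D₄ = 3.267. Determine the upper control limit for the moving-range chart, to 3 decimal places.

Moving ranges: 111.7, 27.9, 11.9, 36.7, 26.3, 67.6, 31.0, 22.7; M̄R̄ = 335.8000 / 8 = 41.9750
UCL_MR = D₄·M̄R̄ = 3.267 × 41.9750 = 137.1323

137.132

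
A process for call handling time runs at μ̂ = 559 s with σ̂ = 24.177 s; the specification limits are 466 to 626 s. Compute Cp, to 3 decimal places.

Cp = (USL − LSL) / (6σ̂) = (626 − 466) / (6 × 24.177) = 160.0000 / 145.0620 = 1.1030

1.103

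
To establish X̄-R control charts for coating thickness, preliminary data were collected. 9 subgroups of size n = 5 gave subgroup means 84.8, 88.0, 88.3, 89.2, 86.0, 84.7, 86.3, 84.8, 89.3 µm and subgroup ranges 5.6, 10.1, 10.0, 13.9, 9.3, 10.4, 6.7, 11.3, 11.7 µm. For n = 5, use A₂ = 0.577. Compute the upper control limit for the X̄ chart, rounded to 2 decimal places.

X̄̄ = (84.8 + 88.0 + 88.3 + 89.2 + 86.0 + 84.7 + 86.3 + 84.8 + 89.3) / 9 = 781.4000 / 9 = 86.8222
R̄ = (5.6 + 10.1 + 10.0 + 13.9 + 9.3 + 10.4 + 6.7 + 11.3 + 11.7) / 9 = 89.0000 / 9 = 9.8889
UCL = X̄̄ + A₂·R̄ = 86.8222 + 0.577 × 9.8889 = 92.5281

92.53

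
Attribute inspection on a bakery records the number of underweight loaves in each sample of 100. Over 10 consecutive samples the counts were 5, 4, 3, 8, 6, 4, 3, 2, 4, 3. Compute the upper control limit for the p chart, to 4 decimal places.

0.1022

p̄ = Σdᵢ / (k·n) = 42 / (10 × 100) = 0.04200
UCL = p̄ + 3·√(p̄(1−p̄)/n) = 0.04200 + 3 × √(0.04200×0.95800/100) = 0.04200 + 3 × 0.02006 = 0.10218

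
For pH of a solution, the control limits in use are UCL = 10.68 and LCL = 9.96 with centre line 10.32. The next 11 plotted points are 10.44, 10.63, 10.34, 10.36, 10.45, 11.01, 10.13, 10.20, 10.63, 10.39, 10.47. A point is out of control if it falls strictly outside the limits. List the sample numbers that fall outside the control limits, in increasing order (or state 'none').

Compare each point to [9.96, 10.68]: sample 6 = 11.01 > UCL.

6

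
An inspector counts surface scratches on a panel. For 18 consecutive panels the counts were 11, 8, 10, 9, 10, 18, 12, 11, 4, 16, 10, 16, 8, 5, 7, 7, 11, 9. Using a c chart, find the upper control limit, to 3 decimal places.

19.651

c̄ = (11 + 8 + 10 + 9 + 10 + 18 + 12 + 11 + 4 + 16 + 10 + 16 + 8 + 5 + 7 + 7 + 11 + 9) / 18 = 182 / 18 = 10.1111
UCL = c̄ + 3√c̄ = 10.1111 + 3 × √10.1111 = 10.1111 + 3 × 3.1798 = 19.6505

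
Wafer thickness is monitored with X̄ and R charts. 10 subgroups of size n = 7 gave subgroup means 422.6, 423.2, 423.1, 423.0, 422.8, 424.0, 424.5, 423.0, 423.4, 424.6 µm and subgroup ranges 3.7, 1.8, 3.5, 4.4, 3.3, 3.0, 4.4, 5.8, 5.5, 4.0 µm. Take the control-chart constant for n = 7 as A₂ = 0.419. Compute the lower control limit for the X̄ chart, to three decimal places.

421.769

X̄̄ = (422.6 + 423.2 + 423.1 + 423.0 + 422.8 + 424.0 + 424.5 + 423.0 + 423.4 + 424.6) / 10 = 4234.2000 / 10 = 423.4200
R̄ = (3.7 + 1.8 + 3.5 + 4.4 + 3.3 + 3.0 + 4.4 + 5.8 + 5.5 + 4.0) / 10 = 39.4000 / 10 = 3.9400
LCL = X̄̄ − A₂·R̄ = 423.4200 − 0.419 × 3.9400 = 421.7691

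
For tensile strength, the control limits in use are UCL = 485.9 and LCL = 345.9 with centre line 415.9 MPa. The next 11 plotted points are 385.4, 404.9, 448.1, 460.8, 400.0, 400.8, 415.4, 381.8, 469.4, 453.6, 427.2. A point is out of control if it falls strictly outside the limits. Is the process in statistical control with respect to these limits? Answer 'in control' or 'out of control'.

All 11 points lie within [345.9, 485.9].

in control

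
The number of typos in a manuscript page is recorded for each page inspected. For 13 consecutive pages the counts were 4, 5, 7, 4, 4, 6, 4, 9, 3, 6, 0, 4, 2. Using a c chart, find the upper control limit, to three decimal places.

c̄ = (4 + 5 + 7 + 4 + 4 + 6 + 4 + 9 + 3 + 6 + 0 + 4 + 2) / 13 = 58 / 13 = 4.4615
UCL = c̄ + 3√c̄ = 4.4615 + 3 × √4.4615 = 4.4615 + 3 × 2.1122 = 10.7982

10.798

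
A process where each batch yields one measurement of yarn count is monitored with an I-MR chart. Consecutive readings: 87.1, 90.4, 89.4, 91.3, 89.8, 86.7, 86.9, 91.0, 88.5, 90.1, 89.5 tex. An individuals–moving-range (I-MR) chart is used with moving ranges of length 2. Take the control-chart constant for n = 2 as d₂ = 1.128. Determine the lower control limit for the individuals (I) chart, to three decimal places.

X̄ = (87.1 + 90.4 + 89.4 + 91.3 + 89.8 + 86.7 + 86.9 + 91.0 + 88.5 + 90.1 + 89.5) / 11 = 89.1545
Moving ranges: 3.3, 1.0, 1.9, 1.5, 3.1, 0.2, 4.1, 2.5, 1.6, 0.6; M̄R̄ = 19.8000 / 10 = 1.9800
LCL = X̄ − 3·M̄R̄/d₂ = 89.1545 − 3 × 1.9800 / 1.128 = 83.8886

83.889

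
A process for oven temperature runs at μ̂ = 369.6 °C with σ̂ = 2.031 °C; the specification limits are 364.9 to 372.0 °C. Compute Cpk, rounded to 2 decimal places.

0.39

Cpu = (USL − μ̂) / (3σ̂) = (372.0 − 369.6) / (3 × 2.031) = 0.3939; Cpl = (μ̂ − LSL) / (3σ̂) = (369.6 − 364.9) / (3 × 2.031) = 0.7714; Cpk = min(Cpu, Cpl) = 0.3939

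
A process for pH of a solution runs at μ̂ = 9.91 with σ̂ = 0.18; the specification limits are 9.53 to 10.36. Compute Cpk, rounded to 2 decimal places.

Cpu = (USL − μ̂) / (3σ̂) = (10.36 − 9.91) / (3 × 0.18) = 0.8333; Cpl = (μ̂ − LSL) / (3σ̂) = (9.91 − 9.53) / (3 × 0.18) = 0.7037; Cpk = min(Cpu, Cpl) = 0.7037

0.70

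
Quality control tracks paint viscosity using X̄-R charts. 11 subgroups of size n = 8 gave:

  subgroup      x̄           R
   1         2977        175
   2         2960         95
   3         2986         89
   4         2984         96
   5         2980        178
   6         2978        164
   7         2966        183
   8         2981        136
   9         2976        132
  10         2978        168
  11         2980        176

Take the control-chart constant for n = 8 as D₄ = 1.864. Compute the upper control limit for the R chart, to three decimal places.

R̄ = (175 + 95 + 89 + 96 + 178 + 164 + 183 + 136 + 132 + 168 + 176) / 11 = 1592.0000 / 11 = 144.7273
UCL_R = D₄·R̄ = 1.864 × 144.7273 = 269.7716

269.772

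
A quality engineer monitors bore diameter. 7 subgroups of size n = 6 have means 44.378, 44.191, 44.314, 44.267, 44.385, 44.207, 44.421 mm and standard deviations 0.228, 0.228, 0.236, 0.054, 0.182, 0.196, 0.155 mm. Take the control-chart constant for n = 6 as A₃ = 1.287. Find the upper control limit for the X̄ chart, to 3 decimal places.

44.544

X̄̄ = (44.378 + 44.191 + 44.314 + 44.267 + 44.385 + 44.207 + 44.421) / 7 = 44.3090
s̄ = (0.228 + 0.228 + 0.236 + 0.054 + 0.182 + 0.196 + 0.155) / 7 = 0.1827
UCL = X̄̄ + A₃·s̄ = 44.3090 + 1.287 × 0.1827 = 44.5442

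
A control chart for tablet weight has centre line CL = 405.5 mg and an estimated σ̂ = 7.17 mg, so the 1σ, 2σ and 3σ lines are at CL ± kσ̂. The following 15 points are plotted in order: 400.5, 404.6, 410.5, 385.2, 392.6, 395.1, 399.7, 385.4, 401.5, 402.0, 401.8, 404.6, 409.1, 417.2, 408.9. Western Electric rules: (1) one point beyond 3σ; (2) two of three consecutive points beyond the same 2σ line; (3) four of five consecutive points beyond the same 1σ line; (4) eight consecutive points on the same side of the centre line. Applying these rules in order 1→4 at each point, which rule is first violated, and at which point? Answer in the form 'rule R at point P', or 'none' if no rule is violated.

Zone of each point (C = within 1σ̂, B = 1σ̂–2σ̂, A = 2σ̂–3σ̂, * = beyond 3σ̂; sign = side of CL): 1:-C, 2:-C, 3:+C, 4:-A, 5:-B, 6:-B, 7:-C, 8:-A, 9:-C, 10:-C, 11:-C, 12:-C, 13:+C, 14:+B, 15:+C
Rule 3 (four of five consecutive points beyond the same 1σ limit) is satisfied at point 8.

rule 3 at point 8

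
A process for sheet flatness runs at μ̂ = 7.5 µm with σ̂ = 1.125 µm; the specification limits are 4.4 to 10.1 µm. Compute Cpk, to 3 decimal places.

Cpu = (USL − μ̂) / (3σ̂) = (10.1 − 7.5) / (3 × 1.125) = 0.7704; Cpl = (μ̂ − LSL) / (3σ̂) = (7.5 − 4.4) / (3 × 1.125) = 0.9185; Cpk = min(Cpu, Cpl) = 0.7704

0.770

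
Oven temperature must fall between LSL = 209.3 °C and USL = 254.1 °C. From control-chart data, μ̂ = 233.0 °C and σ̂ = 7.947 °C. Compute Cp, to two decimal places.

0.94

Cp = (USL − LSL) / (6σ̂) = (254.1 − 209.3) / (6 × 7.947) = 44.8000 / 47.6820 = 0.9396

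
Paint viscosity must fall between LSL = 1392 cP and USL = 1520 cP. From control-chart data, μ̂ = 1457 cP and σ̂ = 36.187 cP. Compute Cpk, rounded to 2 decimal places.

0.58

Cpu = (USL − μ̂) / (3σ̂) = (1520 − 1457) / (3 × 36.187) = 0.5803; Cpl = (μ̂ − LSL) / (3σ̂) = (1457 − 1392) / (3 × 36.187) = 0.5987; Cpk = min(Cpu, Cpl) = 0.5803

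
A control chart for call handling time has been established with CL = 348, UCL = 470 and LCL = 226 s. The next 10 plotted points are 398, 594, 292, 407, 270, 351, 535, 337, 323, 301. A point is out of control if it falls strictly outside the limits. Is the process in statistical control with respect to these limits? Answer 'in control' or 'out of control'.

Compare each point to [226, 470]: sample 2 = 594 > UCL; sample 7 = 535 > UCL.

out of control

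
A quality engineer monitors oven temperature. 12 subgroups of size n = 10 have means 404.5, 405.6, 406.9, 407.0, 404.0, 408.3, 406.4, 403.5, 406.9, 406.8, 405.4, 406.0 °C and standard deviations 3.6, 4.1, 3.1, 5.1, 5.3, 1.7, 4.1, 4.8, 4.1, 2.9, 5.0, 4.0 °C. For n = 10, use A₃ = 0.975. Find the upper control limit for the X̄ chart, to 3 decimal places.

X̄̄ = (404.5 + 405.6 + 406.9 + 407.0 + 404.0 + 408.3 + 406.4 + 403.5 + 406.9 + 406.8 + 405.4 + 406.0) / 12 = 405.9417
s̄ = (3.6 + 4.1 + 3.1 + 5.1 + 5.3 + 1.7 + 4.1 + 4.8 + 4.1 + 2.9 + 5.0 + 4.0) / 12 = 3.9833
UCL = X̄̄ + A₃·s̄ = 405.9417 + 0.975 × 3.9833 = 409.8254

409.825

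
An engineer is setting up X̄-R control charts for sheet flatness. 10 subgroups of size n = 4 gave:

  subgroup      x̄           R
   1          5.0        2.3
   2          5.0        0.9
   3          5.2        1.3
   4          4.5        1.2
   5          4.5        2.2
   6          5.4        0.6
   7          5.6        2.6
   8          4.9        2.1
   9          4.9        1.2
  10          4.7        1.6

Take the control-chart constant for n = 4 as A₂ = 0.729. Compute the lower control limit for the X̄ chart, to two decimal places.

X̄̄ = (5.0 + 5.0 + 5.2 + 4.5 + 4.5 + 5.4 + 5.6 + 4.9 + 4.9 + 4.7) / 10 = 49.7000 / 10 = 4.9700
R̄ = (2.3 + 0.9 + 1.3 + 1.2 + 2.2 + 0.6 + 2.6 + 2.1 + 1.2 + 1.6) / 10 = 16.0000 / 10 = 1.6000
LCL = X̄̄ − A₂·R̄ = 4.9700 − 0.729 × 1.6000 = 3.8036

3.80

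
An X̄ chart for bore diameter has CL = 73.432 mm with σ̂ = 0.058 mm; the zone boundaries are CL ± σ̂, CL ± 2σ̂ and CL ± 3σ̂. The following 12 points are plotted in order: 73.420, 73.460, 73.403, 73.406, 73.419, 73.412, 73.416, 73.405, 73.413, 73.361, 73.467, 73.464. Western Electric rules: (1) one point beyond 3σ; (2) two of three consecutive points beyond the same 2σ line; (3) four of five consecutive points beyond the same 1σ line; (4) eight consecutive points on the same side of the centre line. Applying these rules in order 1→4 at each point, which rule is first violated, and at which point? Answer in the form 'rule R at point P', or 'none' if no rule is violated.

rule 4 at point 10

Zone of each point (C = within 1σ̂, B = 1σ̂–2σ̂, A = 2σ̂–3σ̂, * = beyond 3σ̂; sign = side of CL): 1:-C, 2:+C, 3:-C, 4:-C, 5:-C, 6:-C, 7:-C, 8:-C, 9:-C, 10:-B, 11:+C, 12:+C
Rule 4 (eight consecutive points on the same side of the centre line) is satisfied at point 10.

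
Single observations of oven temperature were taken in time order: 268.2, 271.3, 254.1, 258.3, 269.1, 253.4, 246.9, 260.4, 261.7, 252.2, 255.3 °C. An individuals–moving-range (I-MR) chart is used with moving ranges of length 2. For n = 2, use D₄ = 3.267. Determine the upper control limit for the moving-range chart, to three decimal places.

Moving ranges: 3.1, 17.2, 4.2, 10.8, 15.7, 6.5, 13.5, 1.3, 9.5, 3.1; M̄R̄ = 84.9000 / 10 = 8.4900
UCL_MR = D₄·M̄R̄ = 3.267 × 8.4900 = 27.7368

27.737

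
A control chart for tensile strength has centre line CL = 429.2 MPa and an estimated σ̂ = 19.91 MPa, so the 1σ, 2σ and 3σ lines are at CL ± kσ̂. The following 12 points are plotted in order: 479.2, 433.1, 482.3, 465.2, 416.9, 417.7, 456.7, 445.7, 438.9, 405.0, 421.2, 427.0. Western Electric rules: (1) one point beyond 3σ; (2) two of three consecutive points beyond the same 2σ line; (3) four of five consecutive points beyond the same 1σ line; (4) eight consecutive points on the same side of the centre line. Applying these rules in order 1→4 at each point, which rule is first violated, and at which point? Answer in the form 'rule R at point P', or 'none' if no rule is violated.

Zone of each point (C = within 1σ̂, B = 1σ̂–2σ̂, A = 2σ̂–3σ̂, * = beyond 3σ̂; sign = side of CL): 1:+A, 2:+C, 3:+A, 4:+B, 5:-C, 6:-C, 7:+B, 8:+C, 9:+C, 10:-B, 11:-C, 12:-C
Rule 2 (two of three consecutive points beyond the same 2σ limit) is satisfied at point 3.

rule 2 at point 3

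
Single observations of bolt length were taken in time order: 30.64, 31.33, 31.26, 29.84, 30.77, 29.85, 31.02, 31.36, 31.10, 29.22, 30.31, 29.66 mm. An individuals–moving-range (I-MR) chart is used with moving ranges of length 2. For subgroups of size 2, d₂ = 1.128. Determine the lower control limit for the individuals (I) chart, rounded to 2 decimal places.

X̄ = (30.64 + 31.33 + 31.26 + 29.84 + 30.77 + 29.85 + 31.02 + 31.36 + 31.10 + 29.22 + 30.31 + 29.66) / 12 = 30.5300
Moving ranges: 0.69, 0.07, 1.42, 0.93, 0.92, 1.17, 0.34, 0.26, 1.88, 1.09, 0.65; M̄R̄ = 9.4200 / 11 = 0.8564
LCL = X̄ − 3·M̄R̄/d₂ = 30.5300 − 3 × 0.8564 / 1.128 = 28.2524

28.25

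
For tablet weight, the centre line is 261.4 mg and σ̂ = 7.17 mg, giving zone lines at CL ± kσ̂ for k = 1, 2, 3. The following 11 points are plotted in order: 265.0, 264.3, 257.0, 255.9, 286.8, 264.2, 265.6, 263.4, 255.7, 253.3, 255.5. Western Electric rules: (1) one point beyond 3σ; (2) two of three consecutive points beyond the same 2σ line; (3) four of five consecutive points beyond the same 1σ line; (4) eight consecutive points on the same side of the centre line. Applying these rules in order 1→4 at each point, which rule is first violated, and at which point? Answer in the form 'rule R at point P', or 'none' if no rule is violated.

Zone of each point (C = within 1σ̂, B = 1σ̂–2σ̂, A = 2σ̂–3σ̂, * = beyond 3σ̂; sign = side of CL): 1:+C, 2:+C, 3:-C, 4:-C, 5:+*, 6:+C, 7:+C, 8:+C, 9:-C, 10:-B, 11:-C
Rule 1 (one point beyond the 3σ limits) is satisfied at point 5.

rule 1 at point 5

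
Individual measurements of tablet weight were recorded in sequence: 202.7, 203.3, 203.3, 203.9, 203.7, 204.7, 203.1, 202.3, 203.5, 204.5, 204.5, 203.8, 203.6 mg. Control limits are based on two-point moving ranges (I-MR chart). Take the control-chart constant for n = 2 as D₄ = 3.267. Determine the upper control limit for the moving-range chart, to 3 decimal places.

Moving ranges: 0.6, 0.0, 0.6, 0.2, 1.0, 1.6, 0.8, 1.2, 1.0, 0.0, 0.7, 0.2; M̄R̄ = 7.9000 / 12 = 0.6583
UCL_MR = D₄·M̄R̄ = 3.267 × 0.6583 = 2.1508

2.151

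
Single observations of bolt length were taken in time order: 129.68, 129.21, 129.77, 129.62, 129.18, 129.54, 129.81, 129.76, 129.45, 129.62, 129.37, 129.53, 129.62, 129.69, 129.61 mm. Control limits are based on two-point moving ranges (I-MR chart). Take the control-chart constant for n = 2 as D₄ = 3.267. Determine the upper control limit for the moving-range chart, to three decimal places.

Moving ranges: 0.47, 0.56, 0.15, 0.44, 0.36, 0.27, 0.05, 0.31, 0.17, 0.25, 0.16, 0.09, 0.07, 0.08; M̄R̄ = 3.4300 / 14 = 0.2450
UCL_MR = D₄·M̄R̄ = 3.267 × 0.2450 = 0.8004

0.800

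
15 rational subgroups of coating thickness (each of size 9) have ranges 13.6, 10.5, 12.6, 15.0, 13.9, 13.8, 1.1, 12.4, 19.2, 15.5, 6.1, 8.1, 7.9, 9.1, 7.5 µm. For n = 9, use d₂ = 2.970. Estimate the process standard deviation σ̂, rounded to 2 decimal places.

3.73

R̄ = (13.6 + 10.5 + 12.6 + 15.0 + 13.9 + 13.8 + 1.1 + 12.4 + 19.2 + 15.5 + 6.1 + 8.1 + 7.9 + 9.1 + 7.5) / 15 = 11.0867
σ̂ = R̄ / d₂ = 11.0867 / 2.970 = 3.7329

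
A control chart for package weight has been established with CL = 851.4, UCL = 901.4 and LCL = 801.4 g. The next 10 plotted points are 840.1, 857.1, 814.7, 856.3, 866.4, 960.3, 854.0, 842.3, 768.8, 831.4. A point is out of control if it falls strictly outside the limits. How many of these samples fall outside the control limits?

2

Compare each point to [801.4, 901.4]: sample 6 = 960.3 > UCL; sample 9 = 768.8 < LCL.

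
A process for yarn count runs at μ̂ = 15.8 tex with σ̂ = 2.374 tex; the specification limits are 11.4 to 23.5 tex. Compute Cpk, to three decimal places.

Cpu = (USL − μ̂) / (3σ̂) = (23.5 − 15.8) / (3 × 2.374) = 1.0812; Cpl = (μ̂ − LSL) / (3σ̂) = (15.8 − 11.4) / (3 × 2.374) = 0.6178; Cpk = min(Cpu, Cpl) = 0.6178

0.618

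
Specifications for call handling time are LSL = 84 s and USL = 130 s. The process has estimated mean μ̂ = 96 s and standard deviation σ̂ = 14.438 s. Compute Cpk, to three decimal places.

Cpu = (USL − μ̂) / (3σ̂) = (130 − 96) / (3 × 14.438) = 0.7850; Cpl = (μ̂ − LSL) / (3σ̂) = (96 − 84) / (3 × 14.438) = 0.2770; Cpk = min(Cpu, Cpl) = 0.2770

0.277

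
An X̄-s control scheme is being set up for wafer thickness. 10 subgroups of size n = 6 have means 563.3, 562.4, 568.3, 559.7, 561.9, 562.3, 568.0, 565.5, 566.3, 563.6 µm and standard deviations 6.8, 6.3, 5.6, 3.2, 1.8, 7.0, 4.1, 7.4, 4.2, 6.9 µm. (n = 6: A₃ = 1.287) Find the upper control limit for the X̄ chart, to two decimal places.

X̄̄ = (563.3 + 562.4 + 568.3 + 559.7 + 561.9 + 562.3 + 568.0 + 565.5 + 566.3 + 563.6) / 10 = 564.1300
s̄ = (6.8 + 6.3 + 5.6 + 3.2 + 1.8 + 7.0 + 4.1 + 7.4 + 4.2 + 6.9) / 10 = 5.3300
UCL = X̄̄ + A₃·s̄ = 564.1300 + 1.287 × 5.3300 = 570.9897

570.99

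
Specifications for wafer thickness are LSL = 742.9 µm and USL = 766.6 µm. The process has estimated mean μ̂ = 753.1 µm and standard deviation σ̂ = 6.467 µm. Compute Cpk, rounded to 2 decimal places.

Cpu = (USL − μ̂) / (3σ̂) = (766.6 − 753.1) / (3 × 6.467) = 0.6958; Cpl = (μ̂ − LSL) / (3σ̂) = (753.1 − 742.9) / (3 × 6.467) = 0.5257; Cpk = min(Cpu, Cpl) = 0.5257

0.53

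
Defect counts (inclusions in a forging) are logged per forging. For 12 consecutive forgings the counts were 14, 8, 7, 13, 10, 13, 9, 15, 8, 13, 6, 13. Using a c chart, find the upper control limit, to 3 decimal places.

20.586

c̄ = (14 + 8 + 7 + 13 + 10 + 13 + 9 + 15 + 8 + 13 + 6 + 13) / 12 = 129 / 12 = 10.7500
UCL = c̄ + 3√c̄ = 10.7500 + 3 × √10.7500 = 10.7500 + 3 × 3.2787 = 20.5862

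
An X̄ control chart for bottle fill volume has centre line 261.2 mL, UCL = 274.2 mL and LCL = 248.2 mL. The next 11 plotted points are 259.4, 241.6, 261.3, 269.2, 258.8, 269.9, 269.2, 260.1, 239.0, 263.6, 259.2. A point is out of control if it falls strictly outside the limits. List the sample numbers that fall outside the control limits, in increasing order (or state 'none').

2, 9

Compare each point to [248.2, 274.2]: sample 2 = 241.6 < LCL; sample 9 = 239.0 < LCL.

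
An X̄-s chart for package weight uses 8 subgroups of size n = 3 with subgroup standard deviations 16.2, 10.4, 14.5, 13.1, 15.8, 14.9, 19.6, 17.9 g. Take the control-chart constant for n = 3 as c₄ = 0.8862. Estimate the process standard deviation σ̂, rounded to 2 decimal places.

s̄ = (16.2 + 10.4 + 14.5 + 13.1 + 15.8 + 14.9 + 19.6 + 17.9) / 8 = 15.3000
σ̂ = s̄ / c₄ = 15.3000 / 0.8862 = 17.2647

17.26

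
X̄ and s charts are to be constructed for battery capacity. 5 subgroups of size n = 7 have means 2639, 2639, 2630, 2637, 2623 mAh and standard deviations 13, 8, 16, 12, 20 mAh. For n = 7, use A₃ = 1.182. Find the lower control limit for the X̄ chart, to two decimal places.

X̄̄ = (2639 + 2639 + 2630 + 2637 + 2623) / 5 = 2633.6000
s̄ = (13 + 8 + 16 + 12 + 20) / 5 = 13.8000
LCL = X̄̄ − A₃·s̄ = 2633.6000 − 1.182 × 13.8000 = 2617.2884

2617.29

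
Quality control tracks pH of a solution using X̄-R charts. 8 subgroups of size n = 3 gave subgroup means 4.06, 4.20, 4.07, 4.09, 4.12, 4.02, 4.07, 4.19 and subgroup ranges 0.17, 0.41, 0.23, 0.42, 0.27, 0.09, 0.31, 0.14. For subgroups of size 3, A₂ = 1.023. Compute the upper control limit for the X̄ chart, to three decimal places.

4.363

X̄̄ = (4.06 + 4.20 + 4.07 + 4.09 + 4.12 + 4.02 + 4.07 + 4.19) / 8 = 32.8200 / 8 = 4.1025
R̄ = (0.17 + 0.41 + 0.23 + 0.42 + 0.27 + 0.09 + 0.31 + 0.14) / 8 = 2.0400 / 8 = 0.2550
UCL = X̄̄ + A₂·R̄ = 4.1025 + 1.023 × 0.2550 = 4.3634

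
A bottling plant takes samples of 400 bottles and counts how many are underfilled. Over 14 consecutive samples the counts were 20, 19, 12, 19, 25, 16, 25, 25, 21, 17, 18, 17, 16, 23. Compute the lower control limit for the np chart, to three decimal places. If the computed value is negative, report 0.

6.579

p̄ = Σdᵢ / (k·n) = 273 / (14 × 400) = 0.04875
LCL = np̄ − 3·√(np̄(1−p̄)) = 19.5000 − 3 × 4.3069 = 6.5793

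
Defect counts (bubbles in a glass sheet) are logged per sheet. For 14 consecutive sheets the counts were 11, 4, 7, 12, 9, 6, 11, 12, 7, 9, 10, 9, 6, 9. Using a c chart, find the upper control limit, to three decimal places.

17.570

c̄ = (11 + 4 + 7 + 12 + 9 + 6 + 11 + 12 + 7 + 9 + 10 + 9 + 6 + 9) / 14 = 122 / 14 = 8.7143
UCL = c̄ + 3√c̄ = 8.7143 + 3 × √8.7143 = 8.7143 + 3 × 2.9520 = 17.5703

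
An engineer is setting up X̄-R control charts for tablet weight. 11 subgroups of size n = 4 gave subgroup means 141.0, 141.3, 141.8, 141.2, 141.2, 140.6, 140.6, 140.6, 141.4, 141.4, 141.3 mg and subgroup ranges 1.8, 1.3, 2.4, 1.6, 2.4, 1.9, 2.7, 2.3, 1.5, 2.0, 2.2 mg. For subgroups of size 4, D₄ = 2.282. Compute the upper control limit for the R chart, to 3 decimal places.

R̄ = (1.8 + 1.3 + 2.4 + 1.6 + 2.4 + 1.9 + 2.7 + 2.3 + 1.5 + 2.0 + 2.2) / 11 = 22.1000 / 11 = 2.0091
UCL_R = D₄·R̄ = 2.282 × 2.0091 = 4.5847

4.585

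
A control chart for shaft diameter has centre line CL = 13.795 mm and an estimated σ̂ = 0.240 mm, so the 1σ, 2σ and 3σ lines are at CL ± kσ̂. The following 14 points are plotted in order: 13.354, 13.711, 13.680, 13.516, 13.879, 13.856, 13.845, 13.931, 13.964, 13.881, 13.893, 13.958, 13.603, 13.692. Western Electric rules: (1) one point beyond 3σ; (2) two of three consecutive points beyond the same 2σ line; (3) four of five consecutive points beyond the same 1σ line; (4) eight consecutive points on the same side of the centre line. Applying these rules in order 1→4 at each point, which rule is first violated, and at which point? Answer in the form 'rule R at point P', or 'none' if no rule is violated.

Zone of each point (C = within 1σ̂, B = 1σ̂–2σ̂, A = 2σ̂–3σ̂, * = beyond 3σ̂; sign = side of CL): 1:-B, 2:-C, 3:-C, 4:-B, 5:+C, 6:+C, 7:+C, 8:+C, 9:+C, 10:+C, 11:+C, 12:+C, 13:-C, 14:-C
Rule 4 (eight consecutive points on the same side of the centre line) is satisfied at point 12.

rule 4 at point 12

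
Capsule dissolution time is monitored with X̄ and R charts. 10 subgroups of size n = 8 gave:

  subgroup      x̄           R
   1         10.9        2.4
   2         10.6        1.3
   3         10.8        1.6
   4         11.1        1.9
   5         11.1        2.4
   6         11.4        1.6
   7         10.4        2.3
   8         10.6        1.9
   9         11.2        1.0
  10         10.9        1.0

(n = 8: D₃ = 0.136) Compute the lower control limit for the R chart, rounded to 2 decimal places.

0.24

R̄ = (2.4 + 1.3 + 1.6 + 1.9 + 2.4 + 1.6 + 2.3 + 1.9 + 1.0 + 1.0) / 10 = 17.4000 / 10 = 1.7400
LCL_R = D₃·R̄ = 0.136 × 1.7400 = 0.2366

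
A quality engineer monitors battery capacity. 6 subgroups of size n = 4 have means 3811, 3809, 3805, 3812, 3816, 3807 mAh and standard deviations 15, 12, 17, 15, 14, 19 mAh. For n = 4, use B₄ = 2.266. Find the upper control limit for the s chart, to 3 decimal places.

34.745

s̄ = (15 + 12 + 17 + 15 + 14 + 19) / 6 = 15.3333
UCL_s = B₄·s̄ = 2.266 × 15.3333 = 34.7453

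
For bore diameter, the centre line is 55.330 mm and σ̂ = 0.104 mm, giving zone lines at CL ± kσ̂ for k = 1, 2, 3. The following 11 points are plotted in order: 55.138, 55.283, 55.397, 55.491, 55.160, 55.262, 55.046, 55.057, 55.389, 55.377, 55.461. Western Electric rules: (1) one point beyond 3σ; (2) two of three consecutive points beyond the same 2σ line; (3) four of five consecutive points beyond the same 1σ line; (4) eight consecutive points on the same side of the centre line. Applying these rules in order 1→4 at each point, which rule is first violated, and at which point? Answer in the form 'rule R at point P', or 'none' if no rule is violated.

Zone of each point (C = within 1σ̂, B = 1σ̂–2σ̂, A = 2σ̂–3σ̂, * = beyond 3σ̂; sign = side of CL): 1:-B, 2:-C, 3:+C, 4:+B, 5:-B, 6:-C, 7:-A, 8:-A, 9:+C, 10:+C, 11:+B
Rule 2 (two of three consecutive points beyond the same 2σ limit) is satisfied at point 8.

rule 2 at point 8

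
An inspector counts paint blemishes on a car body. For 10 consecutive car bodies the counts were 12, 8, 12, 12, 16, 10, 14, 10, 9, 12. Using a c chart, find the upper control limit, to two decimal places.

c̄ = (12 + 8 + 12 + 12 + 16 + 10 + 14 + 10 + 9 + 12) / 10 = 115 / 10 = 11.5000
UCL = c̄ + 3√c̄ = 11.5000 + 3 × √11.5000 = 11.5000 + 3 × 3.3912 = 21.6735

21.67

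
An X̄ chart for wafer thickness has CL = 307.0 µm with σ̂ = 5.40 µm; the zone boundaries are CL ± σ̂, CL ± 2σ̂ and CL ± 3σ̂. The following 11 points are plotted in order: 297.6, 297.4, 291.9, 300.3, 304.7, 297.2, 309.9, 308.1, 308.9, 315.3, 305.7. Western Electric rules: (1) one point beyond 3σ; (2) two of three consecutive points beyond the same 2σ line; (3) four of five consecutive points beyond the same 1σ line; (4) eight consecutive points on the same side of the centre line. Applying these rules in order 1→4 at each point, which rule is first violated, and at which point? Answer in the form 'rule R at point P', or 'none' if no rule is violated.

Zone of each point (C = within 1σ̂, B = 1σ̂–2σ̂, A = 2σ̂–3σ̂, * = beyond 3σ̂; sign = side of CL): 1:-B, 2:-B, 3:-A, 4:-B, 5:-C, 6:-B, 7:+C, 8:+C, 9:+C, 10:+B, 11:-C
Rule 3 (four of five consecutive points beyond the same 1σ limit) is satisfied at point 4.

rule 3 at point 4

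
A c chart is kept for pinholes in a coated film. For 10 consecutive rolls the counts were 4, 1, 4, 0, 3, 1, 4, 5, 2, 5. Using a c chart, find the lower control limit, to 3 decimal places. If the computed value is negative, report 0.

0.000

c̄ = (4 + 1 + 4 + 0 + 3 + 1 + 4 + 5 + 2 + 5) / 10 = 29 / 10 = 2.9000
LCL = c̄ − 3√c̄ = 2.9000 − 3 × 1.7029 = -2.2088 → 0 (cannot be negative)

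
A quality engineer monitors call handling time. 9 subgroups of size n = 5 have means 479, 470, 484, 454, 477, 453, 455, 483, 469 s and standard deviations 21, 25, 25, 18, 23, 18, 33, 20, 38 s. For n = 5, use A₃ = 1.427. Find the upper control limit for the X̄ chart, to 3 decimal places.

504.374

X̄̄ = (479 + 470 + 484 + 454 + 477 + 453 + 455 + 483 + 469) / 9 = 469.3333
s̄ = (21 + 25 + 25 + 18 + 23 + 18 + 33 + 20 + 38) / 9 = 24.5556
UCL = X̄̄ + A₃·s̄ = 469.3333 + 1.427 × 24.5556 = 504.3741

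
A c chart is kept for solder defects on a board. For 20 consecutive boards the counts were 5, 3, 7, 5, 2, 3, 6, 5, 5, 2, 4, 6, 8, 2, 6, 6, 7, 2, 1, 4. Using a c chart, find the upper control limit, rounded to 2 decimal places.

10.78

c̄ = (5 + 3 + 7 + 5 + 2 + 3 + 6 + 5 + 5 + 2 + 4 + 6 + 8 + 2 + 6 + 6 + 7 + 2 + 1 + 4) / 20 = 89 / 20 = 4.4500
UCL = c̄ + 3√c̄ = 4.4500 + 3 × √4.4500 = 4.4500 + 3 × 2.1095 = 10.7785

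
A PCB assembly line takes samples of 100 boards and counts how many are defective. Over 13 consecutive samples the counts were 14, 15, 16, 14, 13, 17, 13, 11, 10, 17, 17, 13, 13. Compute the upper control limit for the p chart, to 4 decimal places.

0.2451

p̄ = Σdᵢ / (k·n) = 183 / (13 × 100) = 0.14077
UCL = p̄ + 3·√(p̄(1−p̄)/n) = 0.14077 + 3 × √(0.14077×0.85923/100) = 0.14077 + 3 × 0.03478 = 0.24510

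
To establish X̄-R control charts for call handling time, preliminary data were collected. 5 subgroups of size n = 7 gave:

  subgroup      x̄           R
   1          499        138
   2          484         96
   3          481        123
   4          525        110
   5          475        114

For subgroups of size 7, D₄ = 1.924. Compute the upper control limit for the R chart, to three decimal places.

R̄ = (138 + 96 + 123 + 110 + 114) / 5 = 581.0000 / 5 = 116.2000
UCL_R = D₄·R̄ = 1.924 × 116.2000 = 223.5688

223.569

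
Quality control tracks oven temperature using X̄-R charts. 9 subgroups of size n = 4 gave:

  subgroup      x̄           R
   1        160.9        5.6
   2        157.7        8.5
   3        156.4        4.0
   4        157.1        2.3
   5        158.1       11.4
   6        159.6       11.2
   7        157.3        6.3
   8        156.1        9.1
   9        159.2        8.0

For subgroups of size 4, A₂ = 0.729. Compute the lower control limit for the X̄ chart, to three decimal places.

X̄̄ = (160.9 + 157.7 + 156.4 + 157.1 + 158.1 + 159.6 + 157.3 + 156.1 + 159.2) / 9 = 1422.4000 / 9 = 158.0444
R̄ = (5.6 + 8.5 + 4.0 + 2.3 + 11.4 + 11.2 + 6.3 + 9.1 + 8.0) / 9 = 66.4000 / 9 = 7.3778
LCL = X̄̄ − A₂·R̄ = 158.0444 − 0.729 × 7.3778 = 152.6660

152.666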